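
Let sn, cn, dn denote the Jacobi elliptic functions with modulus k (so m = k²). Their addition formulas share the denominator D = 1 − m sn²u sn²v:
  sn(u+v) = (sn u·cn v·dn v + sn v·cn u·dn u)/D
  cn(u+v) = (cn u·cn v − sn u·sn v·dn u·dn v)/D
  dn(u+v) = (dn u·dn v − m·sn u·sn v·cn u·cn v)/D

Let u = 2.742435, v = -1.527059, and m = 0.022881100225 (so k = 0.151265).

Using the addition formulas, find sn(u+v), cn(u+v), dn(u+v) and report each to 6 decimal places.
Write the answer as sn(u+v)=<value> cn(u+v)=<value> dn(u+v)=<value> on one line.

sn u = 0.4051069086297382, cn u = -0.9142693216883398, dn u = 0.9981207070602972
sn v = -0.9986361790824246, cn v = 0.05220902055828649, dn v = 0.9885247941565199
m = k² = 0.022881100225
D = 1 − m·sn²u·sn²v = 0.9962551813208773
sn(u+v) = (sn u·cn v·dn v + sn v·cn u·dn u)/D = 0.9322141170931481/0.9962551813208773 = 0.9357182121323366
cn(u+v) = (cn u·cn v − sn u·sn v·dn u·dn v)/D = 0.3514274124210239/0.9962551813208773 = 0.3527483911853653
dn(u+v) = (dn u·dn v − m·sn u·sn v·cn u·cn v)/D = 0.9862252178302998/0.9962551813208773 = 0.9899323349292103

sn(u+v)=0.935718 cn(u+v)=0.352748 dn(u+v)=0.989932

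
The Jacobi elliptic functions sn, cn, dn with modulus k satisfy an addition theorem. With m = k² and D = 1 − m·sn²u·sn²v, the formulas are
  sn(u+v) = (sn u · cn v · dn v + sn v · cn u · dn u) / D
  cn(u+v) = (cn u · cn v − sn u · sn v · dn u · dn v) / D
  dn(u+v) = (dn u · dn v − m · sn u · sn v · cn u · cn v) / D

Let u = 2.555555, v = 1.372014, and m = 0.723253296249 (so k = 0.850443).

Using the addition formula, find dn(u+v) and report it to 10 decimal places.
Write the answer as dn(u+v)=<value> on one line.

dn(u+v)=0.9696321767

sn u = 0.9714963568944743, cn u = -0.2370544843295824, dn u = 0.5633735871739596
sn v = 0.9154766791847166, cn v = 0.4023710350769839, dn v = 0.6275692665271996
m = k² = 0.723253296249
D = 1 − m·sn²u·sn²v = 0.4279060626171552
dn(u+v) = (dn u·dn v − m·sn u·sn v·cn u·cn v)/D = 0.4149114869398604/0.4279060626171552 = 0.9696321767496879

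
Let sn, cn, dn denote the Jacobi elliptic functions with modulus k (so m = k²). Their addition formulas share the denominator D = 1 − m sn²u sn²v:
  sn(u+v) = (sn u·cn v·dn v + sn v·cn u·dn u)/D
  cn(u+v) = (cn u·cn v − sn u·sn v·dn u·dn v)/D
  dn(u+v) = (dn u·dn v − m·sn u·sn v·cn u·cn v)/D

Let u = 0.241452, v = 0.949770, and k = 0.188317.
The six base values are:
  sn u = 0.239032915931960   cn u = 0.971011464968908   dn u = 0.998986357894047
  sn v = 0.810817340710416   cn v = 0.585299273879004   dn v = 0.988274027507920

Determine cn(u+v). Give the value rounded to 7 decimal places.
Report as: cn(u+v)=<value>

m = k² = 0.035463292489
D = 1 − m·sn²u·sn²v = 0.9986678886479702
cn(u+v) = (cn u·cn v − sn u·sn v·dn u·dn v)/D = 0.3769870591061053/0.9986678886479702 = 0.3774899177107646

cn(u+v)=0.3774899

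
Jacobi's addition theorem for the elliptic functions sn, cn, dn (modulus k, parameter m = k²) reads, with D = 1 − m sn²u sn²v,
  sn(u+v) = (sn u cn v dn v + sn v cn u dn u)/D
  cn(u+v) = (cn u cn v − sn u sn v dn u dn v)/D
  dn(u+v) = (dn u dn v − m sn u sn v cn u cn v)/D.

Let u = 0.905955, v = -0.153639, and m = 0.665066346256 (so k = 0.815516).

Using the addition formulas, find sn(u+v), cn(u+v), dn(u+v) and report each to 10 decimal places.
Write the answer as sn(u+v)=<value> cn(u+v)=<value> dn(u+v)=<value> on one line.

sn(u+v)=0.6523126097 cn(u+v)=0.7579500375 dn(u+v)=0.8467623405

sn u = 0.7425152636918086, cn u = 0.6698291447710259, dn u = 0.7958201377876534
sn v = -0.1526401786229369, cn v = 0.9882818301830495, dn v = 0.9922220533481921
m = k² = 0.665066346256
D = 1 − m·sn²u·sn²v = 0.9914569396393431
sn(u+v) = (sn u·cn v·dn v + sn v·cn u·dn u)/D = 0.6467398636631614/0.9914569396393431 = 0.6523126096615173
cn(u+v) = (cn u·cn v − sn u·sn v·dn u·dn v)/D = 0.7514748245337082/0.9914569396393431 = 0.7579500374540402
dn(u+v) = (dn u·dn v − m·sn u·sn v·cn u·cn v)/D = 0.839528398725105/0.9914569396393431 = 0.8467623405112235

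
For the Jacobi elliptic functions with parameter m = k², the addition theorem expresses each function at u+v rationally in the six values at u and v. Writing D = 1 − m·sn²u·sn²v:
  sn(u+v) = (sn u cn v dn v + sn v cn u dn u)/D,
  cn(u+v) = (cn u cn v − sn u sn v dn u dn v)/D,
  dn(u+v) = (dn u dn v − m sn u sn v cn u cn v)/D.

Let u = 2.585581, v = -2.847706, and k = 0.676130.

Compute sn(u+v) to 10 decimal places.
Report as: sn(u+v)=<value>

sn u = 0.8318040550642149, cn u = -0.5550693776265527, dn u = 0.8268600886829914
sn v = -0.6874971695894845, cn v = -0.7261870570358904, dn v = 0.8853960326293778
m = k² = 0.4571517769
D = 1 − m·sn²u·sn²v = 0.850498927695032
sn(u+v) = (sn u·cn v·dn v + sn v·cn u·dn u)/D = -0.2192824041089781/0.850498927695032 = -0.2578279607045048

sn(u+v)=-0.2578279607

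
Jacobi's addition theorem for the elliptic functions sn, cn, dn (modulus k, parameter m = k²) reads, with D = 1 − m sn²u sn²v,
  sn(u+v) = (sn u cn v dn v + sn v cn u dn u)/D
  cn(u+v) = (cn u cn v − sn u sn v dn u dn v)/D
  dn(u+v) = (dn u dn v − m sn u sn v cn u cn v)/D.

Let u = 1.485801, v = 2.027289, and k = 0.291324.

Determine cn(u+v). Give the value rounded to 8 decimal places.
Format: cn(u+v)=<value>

cn(u+v)=-0.95501745

sn u = 0.9934139829232883, cn u = 0.1145803584061804, dn u = 0.9572066401672451
sn v = 0.919428043217556, cn v = -0.3932582781647909, dn v = 0.9634602212410547
m = k² = 0.084869672976
D = 1 − m·sn²u·sn²v = 0.9291975056704685
cn(u+v) = (cn u·cn v − sn u·sn v·dn u·dn v)/D = -0.8873998321418143/0.9291975056704685 = -0.9550174497094728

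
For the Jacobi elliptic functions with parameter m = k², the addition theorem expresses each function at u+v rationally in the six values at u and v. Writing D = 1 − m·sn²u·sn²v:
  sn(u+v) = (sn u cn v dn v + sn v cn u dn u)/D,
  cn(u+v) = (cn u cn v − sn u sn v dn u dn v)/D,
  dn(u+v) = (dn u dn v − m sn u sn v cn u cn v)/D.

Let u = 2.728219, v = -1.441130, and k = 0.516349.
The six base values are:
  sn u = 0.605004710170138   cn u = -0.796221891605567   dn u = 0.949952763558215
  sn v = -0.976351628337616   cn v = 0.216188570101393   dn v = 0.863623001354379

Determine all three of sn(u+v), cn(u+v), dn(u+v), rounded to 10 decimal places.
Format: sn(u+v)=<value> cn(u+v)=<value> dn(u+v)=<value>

sn(u+v)=0.9387770058 cn(u+v)=0.3445253740 dn(u+v)=0.8746601966

m = k² = 0.266616289801
D = 1 − m·sn²u·sn²v = 0.9069713535821295
sn(u+v) = (sn u·cn v·dn v + sn v·cn u·dn u)/D = 0.851443851695152/0.9069713535821295 = 0.9387770058363268
cn(u+v) = (cn u·cn v − sn u·sn v·dn u·dn v)/D = 0.3124746447779789/0.9069713535821295 = 0.3445253739755334
dn(u+v) = (dn u·dn v − m·sn u·sn v·cn u·cn v)/D = 0.7932917424068949/0.9069713535821295 = 0.8746601965693281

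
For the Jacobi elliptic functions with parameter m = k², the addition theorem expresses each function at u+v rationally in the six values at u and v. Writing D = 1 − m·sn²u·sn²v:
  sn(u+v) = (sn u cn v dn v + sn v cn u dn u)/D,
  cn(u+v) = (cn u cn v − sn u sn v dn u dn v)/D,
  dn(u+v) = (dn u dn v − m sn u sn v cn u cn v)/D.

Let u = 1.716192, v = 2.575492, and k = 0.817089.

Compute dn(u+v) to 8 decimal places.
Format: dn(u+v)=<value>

sn u = 0.9832968306625227, cn u = 0.1820091833096288, dn u = 0.595384347159563
sn v = 0.9477669453580356, cn v = -0.318963661389034, dn v = 0.6326841519522699
m = k² = 0.667634433921
D = 1 − m·sn²u·sn²v = 0.4201560601925027
dn(u+v) = (dn u·dn v − m·sn u·sn v·cn u·cn v)/D = 0.4128112132320036/0.4201560601925027 = 0.9825187646772631

dn(u+v)=0.98251876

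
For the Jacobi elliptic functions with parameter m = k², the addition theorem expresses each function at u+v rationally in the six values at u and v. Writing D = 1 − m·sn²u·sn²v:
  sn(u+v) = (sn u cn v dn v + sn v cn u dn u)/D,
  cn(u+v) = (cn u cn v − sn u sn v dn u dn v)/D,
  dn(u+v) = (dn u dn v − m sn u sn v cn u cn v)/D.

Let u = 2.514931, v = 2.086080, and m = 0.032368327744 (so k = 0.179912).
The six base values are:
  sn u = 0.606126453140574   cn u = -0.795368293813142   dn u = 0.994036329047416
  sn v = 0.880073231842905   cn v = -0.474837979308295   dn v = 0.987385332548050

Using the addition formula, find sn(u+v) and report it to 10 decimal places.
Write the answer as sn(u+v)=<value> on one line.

sn(u+v)=-0.9890992123

m = k² = 0.032368327744
D = 1 − m·sn²u·sn²v = 0.9907894754805339
sn(u+v) = (sn u·cn v·dn v + sn v·cn u·dn u)/D = -0.979989089773496/0.9907894754805339 = -0.989099212320761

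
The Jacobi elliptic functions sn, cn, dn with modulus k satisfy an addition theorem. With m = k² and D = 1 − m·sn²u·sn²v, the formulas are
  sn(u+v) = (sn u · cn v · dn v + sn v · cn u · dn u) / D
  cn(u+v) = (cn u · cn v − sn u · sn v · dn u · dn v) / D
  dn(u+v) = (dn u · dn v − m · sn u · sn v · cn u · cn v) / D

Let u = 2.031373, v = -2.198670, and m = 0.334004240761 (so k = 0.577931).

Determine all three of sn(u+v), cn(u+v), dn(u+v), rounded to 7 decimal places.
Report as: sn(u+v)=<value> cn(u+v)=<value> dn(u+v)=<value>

sn(u+v)=-0.1662622 cn(u+v)=0.9860816 dn(u+v)=0.9953728

sn u = 0.970478396700817, cn u = -0.2411880625922678, dn u = 0.8279041898459992
sn v = -0.9274080392643751, cn v = -0.374051238078164, dn v = 0.8442320405970364
m = k² = 0.334004240761
D = 1 − m·sn²u·sn²v = 0.7294388488885566
sn(u+v) = (sn u·cn v·dn v + sn v·cn u·dn u)/D = -0.1212781290727188/0.7294388488885566 = -0.1662622291882449
cn(u+v) = (cn u·cn v − sn u·sn v·dn u·dn v)/D = 0.7192862084570255/0.7294388488885566 = 0.9860815742854926
dn(u+v) = (dn u·dn v − m·sn u·sn v·cn u·cn v)/D = 0.7260636139069346/0.7294388488885566 = 0.9953728335325643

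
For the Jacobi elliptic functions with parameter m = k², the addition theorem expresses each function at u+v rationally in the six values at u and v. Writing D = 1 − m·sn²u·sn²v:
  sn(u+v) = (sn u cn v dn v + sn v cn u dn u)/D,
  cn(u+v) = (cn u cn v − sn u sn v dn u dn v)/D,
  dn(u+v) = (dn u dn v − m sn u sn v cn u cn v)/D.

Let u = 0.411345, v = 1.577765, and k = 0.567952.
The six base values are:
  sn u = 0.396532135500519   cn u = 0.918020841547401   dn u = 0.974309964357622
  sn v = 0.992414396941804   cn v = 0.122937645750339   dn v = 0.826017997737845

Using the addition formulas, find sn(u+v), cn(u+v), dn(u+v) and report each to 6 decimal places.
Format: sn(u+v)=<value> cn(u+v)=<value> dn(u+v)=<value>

sn(u+v)=0.976709 cn(u+v)=-0.214566 dn(u+v)=0.832034

m = k² = 0.322569474304
D = 1 − m·sn²u·sn²v = 0.9500464731332091
sn(u+v) = (sn u·cn v·dn v + sn v·cn u·dn u)/D = 0.9279193365133452/0.9500464731332091 = 0.976709416596338
cn(u+v) = (cn u·cn v − sn u·sn v·dn u·dn v)/D = -0.203847997384038/0.9500464731332091 = -0.214566342961894
dn(u+v) = (dn u·dn v − m·sn u·sn v·cn u·cn v)/D = 0.7904713285076652/0.9500464731332091 = 0.8320343802769222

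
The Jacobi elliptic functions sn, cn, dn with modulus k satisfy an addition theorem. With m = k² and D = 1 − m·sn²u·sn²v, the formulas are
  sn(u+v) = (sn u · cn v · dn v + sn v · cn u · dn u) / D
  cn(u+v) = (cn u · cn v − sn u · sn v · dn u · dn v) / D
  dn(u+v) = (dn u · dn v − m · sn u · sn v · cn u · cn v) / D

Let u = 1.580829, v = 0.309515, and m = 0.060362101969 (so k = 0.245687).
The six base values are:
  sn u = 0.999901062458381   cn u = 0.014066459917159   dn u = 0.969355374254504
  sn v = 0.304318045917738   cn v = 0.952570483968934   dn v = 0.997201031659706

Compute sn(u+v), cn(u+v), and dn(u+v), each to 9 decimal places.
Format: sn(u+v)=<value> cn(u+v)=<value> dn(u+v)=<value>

sn(u+v)=0.959321430 cn(u+v)=-0.282316124 dn(u+v)=0.971827609

m = k² = 0.060362101969
D = 1 − m·sn²u·sn²v = 0.9944110036304509
sn(u+v) = (sn u·cn v·dn v + sn v·cn u·dn u)/D = 0.9539597859813592/0.9944110036304509 = 0.9593214299706961
cn(u+v) = (cn u·cn v − sn u·sn v·dn u·dn v)/D = -0.2807382604343768/0.9944110036304509 = -0.2823161242277508
dn(u+v) = (dn u·dn v − m·sn u·sn v·cn u·cn v)/D = 0.9663960682517424/0.9944110036304509 = 0.9718276092315652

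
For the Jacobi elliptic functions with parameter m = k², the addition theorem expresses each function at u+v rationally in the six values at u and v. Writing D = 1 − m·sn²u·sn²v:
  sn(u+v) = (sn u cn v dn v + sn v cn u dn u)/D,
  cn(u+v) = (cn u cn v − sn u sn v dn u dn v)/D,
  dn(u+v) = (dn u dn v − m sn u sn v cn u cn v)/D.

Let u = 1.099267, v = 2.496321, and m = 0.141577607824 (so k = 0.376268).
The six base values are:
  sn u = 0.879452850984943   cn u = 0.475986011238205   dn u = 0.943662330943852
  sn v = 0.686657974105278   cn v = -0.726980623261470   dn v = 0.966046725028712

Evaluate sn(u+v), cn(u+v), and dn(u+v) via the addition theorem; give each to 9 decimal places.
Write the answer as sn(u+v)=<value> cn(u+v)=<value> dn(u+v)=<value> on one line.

m = k² = 0.141577607824
D = 1 − m·sn²u·sn²v = 0.948370177981787
sn(u+v) = (sn u·cn v·dn v + sn v·cn u·dn u)/D = -0.3092111094676781/0.948370177981787 = -0.3260447414381015
cn(u+v) = (cn u·cn v − sn u·sn v·dn u·dn v)/D = -0.8965458628910034/0.948370177981787 = -0.9453543391663052
dn(u+v) = (dn u·dn v − m·sn u·sn v·cn u·cn v)/D = 0.9412064309109182/0.948370177981787 = 0.9924462543875917

sn(u+v)=-0.326044741 cn(u+v)=-0.945354339 dn(u+v)=0.992446254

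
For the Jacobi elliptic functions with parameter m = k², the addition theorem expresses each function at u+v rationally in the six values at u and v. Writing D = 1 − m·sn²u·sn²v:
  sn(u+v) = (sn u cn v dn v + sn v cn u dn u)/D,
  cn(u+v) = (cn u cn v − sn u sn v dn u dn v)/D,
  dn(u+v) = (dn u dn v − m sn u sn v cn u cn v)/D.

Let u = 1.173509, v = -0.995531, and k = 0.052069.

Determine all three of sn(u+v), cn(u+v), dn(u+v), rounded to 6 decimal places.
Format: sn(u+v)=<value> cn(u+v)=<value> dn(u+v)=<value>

sn u = 0.9218996408240166, cn u = 0.3874287705482765, dn u = 0.9988472207119876
sn v = -0.8388491536080901, cn v = 0.5443639384556906, dn v = 0.999045659177089
m = k² = 0.002711180761
D = 1 − m·sn²u·sn²v = 0.9983785875370338
sn(u+v) = (sn u·cn v·dn v + sn v·cn u·dn u)/D = 0.176750334864792/0.9983785875370338 = 0.1770373854880332
cn(u+v) = (cn u·cn v − sn u·sn v·dn u·dn v)/D = 0.9826083264341019/0.9983785875370338 = 0.9842041272721638
dn(u+v) = (dn u·dn v − m·sn u·sn v·cn u·cn v)/D = 0.9983361682917705/0.9983785875370338 = 0.9999575118639434

sn(u+v)=0.177037 cn(u+v)=0.984204 dn(u+v)=0.999958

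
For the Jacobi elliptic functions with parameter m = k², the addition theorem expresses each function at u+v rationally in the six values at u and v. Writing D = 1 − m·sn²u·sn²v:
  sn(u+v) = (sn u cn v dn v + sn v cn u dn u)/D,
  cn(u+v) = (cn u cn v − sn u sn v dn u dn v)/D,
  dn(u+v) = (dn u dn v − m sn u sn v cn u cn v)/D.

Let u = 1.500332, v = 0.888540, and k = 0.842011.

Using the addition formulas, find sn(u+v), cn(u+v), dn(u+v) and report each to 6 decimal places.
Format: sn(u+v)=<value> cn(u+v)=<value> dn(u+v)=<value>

sn(u+v)=0.986650 cn(u+v)=-0.162856 dn(u+v)=0.556616

sn u = 0.9459315375635572, cn u = 0.324366345730633, dn u = 0.6046586039131348
sn v = 0.7302096823598244, cn v = 0.6832231112806155, dn v = 0.7886482970731339
m = k² = 0.708982524121
D = 1 − m·sn²u·sn²v = 0.6617404122968075
sn(u+v) = (sn u·cn v·dn v + sn v·cn u·dn u)/D = 0.6529061094595164/0.6617404122968075 = 0.986649896737259
cn(u+v) = (cn u·cn v − sn u·sn v·dn u·dn v)/D = -0.1077682026257601/0.6617404122968075 = -0.1628557068952641
dn(u+v) = (dn u·dn v − m·sn u·sn v·cn u·cn v)/D = 0.3683351382470337/0.6617404122968075 = 0.5566157535529596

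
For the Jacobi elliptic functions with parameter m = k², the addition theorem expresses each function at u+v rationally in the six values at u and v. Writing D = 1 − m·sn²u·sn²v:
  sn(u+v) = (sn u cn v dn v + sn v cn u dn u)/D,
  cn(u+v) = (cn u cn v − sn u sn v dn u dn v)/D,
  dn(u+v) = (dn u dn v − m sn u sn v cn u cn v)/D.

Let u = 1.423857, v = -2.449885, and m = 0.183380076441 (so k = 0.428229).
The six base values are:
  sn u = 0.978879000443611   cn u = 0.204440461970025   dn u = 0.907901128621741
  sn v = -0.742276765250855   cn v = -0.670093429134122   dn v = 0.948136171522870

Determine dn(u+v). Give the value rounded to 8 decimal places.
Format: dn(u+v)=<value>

dn(u+v)=0.93287656

m = k² = 0.183380076441
D = 1 − m·sn²u·sn²v = 0.9031851657971482
dn(u+v) = (dn u·dn v − m·sn u·sn v·cn u·cn v)/D = 0.8425602703159563/0.9031851657971482 = 0.9328765597830822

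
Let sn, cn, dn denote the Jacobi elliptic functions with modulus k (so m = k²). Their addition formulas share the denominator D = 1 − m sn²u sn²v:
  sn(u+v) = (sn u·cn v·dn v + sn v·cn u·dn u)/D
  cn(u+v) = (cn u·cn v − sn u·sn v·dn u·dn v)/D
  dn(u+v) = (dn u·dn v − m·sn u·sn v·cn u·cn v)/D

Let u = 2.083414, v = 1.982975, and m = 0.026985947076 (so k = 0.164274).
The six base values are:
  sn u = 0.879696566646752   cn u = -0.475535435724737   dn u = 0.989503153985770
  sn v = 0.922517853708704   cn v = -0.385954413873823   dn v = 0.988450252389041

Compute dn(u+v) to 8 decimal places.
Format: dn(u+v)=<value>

m = k² = 0.026985947076
D = 1 − m·sn²u·sn²v = 0.9822273160440876
dn(u+v) = (dn u·dn v − m·sn u·sn v·cn u·cn v)/D = 0.9740552144388937/0.9822273160440876 = 0.9916800302010466

dn(u+v)=0.99168003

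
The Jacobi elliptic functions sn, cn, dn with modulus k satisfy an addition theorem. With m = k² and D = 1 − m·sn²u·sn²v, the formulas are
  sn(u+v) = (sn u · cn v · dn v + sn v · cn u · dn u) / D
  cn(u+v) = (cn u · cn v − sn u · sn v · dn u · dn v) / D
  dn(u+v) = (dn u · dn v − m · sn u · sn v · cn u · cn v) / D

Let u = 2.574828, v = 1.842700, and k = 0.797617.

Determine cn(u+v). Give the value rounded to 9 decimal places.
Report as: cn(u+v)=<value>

sn u = 0.9341708620188817, cn u = -0.3568260087982649, dn u = 0.6669409664314558
sn v = 0.9959987418703214, cn v = 0.08936725458878564, dn v = 0.6073615724396998
m = k² = 0.636192878689
D = 1 − m·sn²u·sn²v = 0.4492442790594436
cn(u+v) = (cn u·cn v − sn u·sn v·dn u·dn v)/D = -0.4087830713813462/0.4492442790594436 = -0.9099349517309188

cn(u+v)=-0.909934952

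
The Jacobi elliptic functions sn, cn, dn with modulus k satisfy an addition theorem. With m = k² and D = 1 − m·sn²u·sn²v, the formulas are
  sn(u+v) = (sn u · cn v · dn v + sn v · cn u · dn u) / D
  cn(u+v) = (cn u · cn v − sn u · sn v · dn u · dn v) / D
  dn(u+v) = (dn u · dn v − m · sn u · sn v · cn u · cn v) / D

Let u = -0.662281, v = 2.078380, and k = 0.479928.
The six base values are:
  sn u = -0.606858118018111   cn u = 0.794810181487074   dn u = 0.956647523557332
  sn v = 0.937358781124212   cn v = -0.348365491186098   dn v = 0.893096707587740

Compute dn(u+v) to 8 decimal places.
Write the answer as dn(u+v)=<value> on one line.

dn(u+v)=0.88398521

m = k² = 0.230330885184
D = 1 − m·sn²u·sn²v = 0.9254687829825083
dn(u+v) = (dn u·dn v − m·sn u·sn v·cn u·cn v)/D = 0.8181007195590508/0.9254687829825083 = 0.883985213334325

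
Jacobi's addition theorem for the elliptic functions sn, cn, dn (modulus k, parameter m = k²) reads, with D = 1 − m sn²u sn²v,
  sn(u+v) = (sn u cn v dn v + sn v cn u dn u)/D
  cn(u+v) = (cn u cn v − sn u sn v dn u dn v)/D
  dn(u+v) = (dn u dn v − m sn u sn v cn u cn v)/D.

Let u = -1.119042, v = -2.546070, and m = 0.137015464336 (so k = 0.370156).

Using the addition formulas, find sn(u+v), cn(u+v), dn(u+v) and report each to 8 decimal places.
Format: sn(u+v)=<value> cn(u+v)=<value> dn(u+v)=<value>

sn u = -0.8885558252714834, cn u = 0.4587685095733065, dn u = 0.9443632675707112
sn v = -0.6479354770772864, cn v = -0.7616952261532359, dn v = 0.9708131207189982
m = k² = 0.137015464336
D = 1 − m·sn²u·sn²v = 0.9545846627475999
sn(u+v) = (sn u·cn v·dn v + sn v·cn u·dn u)/D = 0.3763405543144082/0.9545846627475999 = 0.3942453393617071
cn(u+v) = (cn u·cn v − sn u·sn v·dn u·dn v)/D = -0.877268297347666/0.9545846627475999 = -0.9190052297955504
dn(u+v) = (dn u·dn v − m·sn u·sn v·cn u·cn v)/D = 0.9443654350664535/0.9545846627475999 = 0.9892945821570899

sn(u+v)=0.39424534 cn(u+v)=-0.91900523 dn(u+v)=0.98929458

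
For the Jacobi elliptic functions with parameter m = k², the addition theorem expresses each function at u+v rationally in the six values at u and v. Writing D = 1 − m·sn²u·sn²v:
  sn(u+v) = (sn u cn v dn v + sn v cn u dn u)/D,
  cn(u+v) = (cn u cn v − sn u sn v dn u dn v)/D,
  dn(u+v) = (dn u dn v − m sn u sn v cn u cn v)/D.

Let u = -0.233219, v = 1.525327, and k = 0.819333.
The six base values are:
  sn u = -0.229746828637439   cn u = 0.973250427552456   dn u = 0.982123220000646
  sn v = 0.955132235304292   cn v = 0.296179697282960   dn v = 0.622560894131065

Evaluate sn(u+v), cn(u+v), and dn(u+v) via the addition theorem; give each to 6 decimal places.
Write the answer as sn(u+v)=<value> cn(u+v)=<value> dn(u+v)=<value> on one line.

sn(u+v)=0.899685 cn(u+v)=0.436540 dn(u+v)=0.675738

m = k² = 0.671306564889
D = 1 − m·sn²u·sn²v = 0.967674373559684
sn(u+v) = (sn u·cn v·dn v + sn v·cn u·dn u)/D = 0.8706019140581763/0.967674373559684 = 0.8996847884434335
cn(u+v) = (cn u·cn v − sn u·sn v·dn u·dn v)/D = 0.4224286927782802/0.967674373559684 = 0.4365401258114704
dn(u+v) = (dn u·dn v − m·sn u·sn v·cn u·cn v)/D = 0.6538948166568431/0.967674373559684 = 0.6757384865442159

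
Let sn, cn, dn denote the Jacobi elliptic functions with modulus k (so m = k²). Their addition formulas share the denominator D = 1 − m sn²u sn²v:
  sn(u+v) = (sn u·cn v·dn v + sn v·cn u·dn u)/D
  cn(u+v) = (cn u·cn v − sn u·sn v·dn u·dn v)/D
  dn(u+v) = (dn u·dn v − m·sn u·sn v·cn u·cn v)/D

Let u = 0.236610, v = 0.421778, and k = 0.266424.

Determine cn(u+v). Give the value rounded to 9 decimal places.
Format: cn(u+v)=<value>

sn u = 0.2342578104730634, cn u = 0.9721745101741592, dn u = 0.9980504768681372
sn v = 0.408602013094839, cn v = 0.9127126573543533, dn v = 0.9940569396914024
m = k² = 0.070981747776
D = 1 − m·sn²u·sn²v = 0.9993496669099314
cn(u+v) = (cn u·cn v − sn u·sn v·dn u·dn v)/D = 0.792352122629163/0.9993496669099314 = 0.7928677507635328

cn(u+v)=0.792867751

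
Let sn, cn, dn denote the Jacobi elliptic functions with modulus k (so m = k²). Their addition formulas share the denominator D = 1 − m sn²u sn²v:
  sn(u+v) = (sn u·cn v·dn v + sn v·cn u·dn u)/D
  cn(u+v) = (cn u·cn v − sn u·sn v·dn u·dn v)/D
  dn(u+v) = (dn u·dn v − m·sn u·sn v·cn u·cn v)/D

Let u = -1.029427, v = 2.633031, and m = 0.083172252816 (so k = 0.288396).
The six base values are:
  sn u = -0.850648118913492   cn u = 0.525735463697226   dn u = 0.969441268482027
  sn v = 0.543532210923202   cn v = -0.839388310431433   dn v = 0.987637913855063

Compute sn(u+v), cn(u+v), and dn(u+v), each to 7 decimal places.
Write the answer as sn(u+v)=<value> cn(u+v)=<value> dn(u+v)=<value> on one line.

m = k² = 0.083172252816
D = 1 − m·sn²u·sn²v = 0.9822201157297203
sn(u+v) = (sn u·cn v·dn v + sn v·cn u·dn u)/D = 0.982219134350402/0.9822201157297203 = 0.9999990008560172
cn(u+v) = (cn u·cn v − sn u·sn v·dn u·dn v)/D = 0.001388474001287918/0.9822201157297203 = 0.001413607784092652
dn(u+v) = (dn u·dn v − m·sn u·sn v·cn u·cn v)/D = 0.9404868720842292/0.9822201157297203 = 0.9575113124062968

sn(u+v)=0.9999990 cn(u+v)=0.0014136 dn(u+v)=0.9575113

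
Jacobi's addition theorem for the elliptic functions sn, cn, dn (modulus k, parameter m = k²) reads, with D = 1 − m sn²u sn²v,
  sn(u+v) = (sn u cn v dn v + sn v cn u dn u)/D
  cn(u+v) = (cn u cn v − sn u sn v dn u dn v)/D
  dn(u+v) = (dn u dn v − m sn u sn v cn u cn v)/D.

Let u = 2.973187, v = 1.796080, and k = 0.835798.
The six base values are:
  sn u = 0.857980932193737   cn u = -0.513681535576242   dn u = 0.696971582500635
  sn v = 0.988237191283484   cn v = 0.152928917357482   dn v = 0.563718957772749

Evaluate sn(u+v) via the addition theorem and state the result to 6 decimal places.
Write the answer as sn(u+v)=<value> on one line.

m = k² = 0.698558296804
D = 1 − m·sn²u·sn²v = 0.4977958286573186
sn(u+v) = (sn u·cn v·dn v + sn v·cn u·dn u)/D = -0.279844477077817/0.4977958286573186 = -0.5621671797303494

sn(u+v)=-0.562167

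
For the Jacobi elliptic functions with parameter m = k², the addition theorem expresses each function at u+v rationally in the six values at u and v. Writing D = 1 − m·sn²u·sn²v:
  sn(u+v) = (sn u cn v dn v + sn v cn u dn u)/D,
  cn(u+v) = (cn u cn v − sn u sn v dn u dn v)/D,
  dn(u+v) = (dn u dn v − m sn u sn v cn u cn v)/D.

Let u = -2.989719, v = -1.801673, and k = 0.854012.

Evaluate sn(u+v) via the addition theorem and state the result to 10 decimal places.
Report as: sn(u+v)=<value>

sn u = -0.8810884063456041, cn u = -0.4729516045044816, dn u = 0.6586378670599861
sn v = -0.985886538792414, cn v = 0.1674148518737628, dn v = 0.5395416130065443
m = k² = 0.729336496144
D = 1 − m·sn²u·sn²v = 0.4496730345148524
sn(u+v) = (sn u·cn v·dn v + sn v·cn u·dn u)/D = 0.2275211202092795/0.4496730345148524 = 0.505970122168321

sn(u+v)=0.5059701222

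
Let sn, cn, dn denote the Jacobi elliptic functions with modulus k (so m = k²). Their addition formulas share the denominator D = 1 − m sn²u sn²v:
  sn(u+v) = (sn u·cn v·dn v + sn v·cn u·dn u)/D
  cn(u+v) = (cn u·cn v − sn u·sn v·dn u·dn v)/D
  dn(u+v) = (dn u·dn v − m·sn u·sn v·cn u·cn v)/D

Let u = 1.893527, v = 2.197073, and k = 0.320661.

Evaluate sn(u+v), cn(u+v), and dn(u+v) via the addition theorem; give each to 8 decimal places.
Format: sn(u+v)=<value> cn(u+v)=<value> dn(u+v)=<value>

sn(u+v)=-0.75374379 cn(u+v)=-0.65716840 dn(u+v)=0.97035196

sn u = 0.9649852054750543, cn u = -0.2623043141358282, dn u = 0.9509212079057917
sn v = 0.8495782785432523, cn v = -0.5274625566118263, dn v = 0.9621765620251481
m = k² = 0.102823476921
D = 1 − m·sn²u·sn²v = 0.9308900791448953
sn(u+v) = (sn u·cn v·dn v + sn v·cn u·dn u)/D = -0.7016526117494578/0.9308900791448953 = -0.7537437850814648
cn(u+v) = (cn u·cn v − sn u·sn v·dn u·dn v)/D = -0.6117515442363462/0.9308900791448953 = -0.6571684003747187
dn(u+v) = (dn u·dn v − m·sn u·sn v·cn u·cn v)/D = 0.9032910144215752/0.9308900791448953 = 0.9703519616959799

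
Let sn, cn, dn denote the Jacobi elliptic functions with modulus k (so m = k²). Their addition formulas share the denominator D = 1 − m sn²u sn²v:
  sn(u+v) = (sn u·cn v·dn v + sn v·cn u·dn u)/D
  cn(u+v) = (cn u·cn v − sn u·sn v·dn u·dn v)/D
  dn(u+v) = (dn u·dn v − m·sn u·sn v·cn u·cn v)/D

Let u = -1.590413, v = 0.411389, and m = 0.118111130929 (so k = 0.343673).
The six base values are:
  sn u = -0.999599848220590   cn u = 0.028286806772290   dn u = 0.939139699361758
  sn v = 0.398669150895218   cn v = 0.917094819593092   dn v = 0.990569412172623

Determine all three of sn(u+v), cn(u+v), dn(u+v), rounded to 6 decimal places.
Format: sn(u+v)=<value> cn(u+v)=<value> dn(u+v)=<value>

sn(u+v)=-0.914648 cn(u+v)=0.404251 dn(u+v)=0.949311

m = k² = 0.118111130929
D = 1 − m·sn²u·sn²v = 0.9812427808163918
sn(u+v) = (sn u·cn v·dn v + sn v·cn u·dn u)/D = -0.8974918091104833/0.9812427808163918 = -0.9146480633098489
cn(u+v) = (cn u·cn v − sn u·sn v·dn u·dn v)/D = 0.3966684351998244/0.9812427808163918 = 0.4042510609553705
dn(u+v) = (dn u·dn v − m·sn u·sn v·cn u·cn v)/D = 0.931504094078341/0.9812427808163918 = 0.9493105195671674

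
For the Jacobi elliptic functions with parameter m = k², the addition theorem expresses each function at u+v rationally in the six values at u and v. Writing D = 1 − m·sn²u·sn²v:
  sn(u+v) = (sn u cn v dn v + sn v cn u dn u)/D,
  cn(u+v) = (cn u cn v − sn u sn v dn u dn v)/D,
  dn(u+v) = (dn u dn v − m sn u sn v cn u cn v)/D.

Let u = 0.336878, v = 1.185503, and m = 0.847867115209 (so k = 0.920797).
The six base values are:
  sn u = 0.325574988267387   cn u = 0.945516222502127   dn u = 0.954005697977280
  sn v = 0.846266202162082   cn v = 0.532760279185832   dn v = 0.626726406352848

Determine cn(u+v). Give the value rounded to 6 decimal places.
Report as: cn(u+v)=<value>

m = k² = 0.847867115209
D = 1 − m·sn²u·sn²v = 0.9356358776688244
cn(u+v) = (cn u·cn v − sn u·sn v·dn u·dn v)/D = 0.3389980648534596/0.9356358776688244 = 0.3623183686564984

cn(u+v)=0.362318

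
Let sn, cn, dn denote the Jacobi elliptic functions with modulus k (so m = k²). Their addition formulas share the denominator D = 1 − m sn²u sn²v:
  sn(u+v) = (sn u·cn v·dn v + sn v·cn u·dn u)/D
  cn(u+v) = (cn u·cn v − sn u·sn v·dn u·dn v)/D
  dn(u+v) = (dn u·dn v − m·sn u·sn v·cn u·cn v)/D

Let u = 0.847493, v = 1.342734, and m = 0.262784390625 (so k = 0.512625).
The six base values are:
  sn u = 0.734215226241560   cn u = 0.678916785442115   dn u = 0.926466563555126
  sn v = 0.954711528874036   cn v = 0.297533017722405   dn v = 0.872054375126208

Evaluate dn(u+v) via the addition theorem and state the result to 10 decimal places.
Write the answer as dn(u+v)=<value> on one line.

m = k² = 0.262784390625
D = 1 − m·sn²u·sn²v = 0.8708808459307313
dn(u+v) = (dn u·dn v − m·sn u·sn v·cn u·cn v)/D = 0.7707203201185695/0.8708808459307313 = 0.8849894032229888

dn(u+v)=0.8849894032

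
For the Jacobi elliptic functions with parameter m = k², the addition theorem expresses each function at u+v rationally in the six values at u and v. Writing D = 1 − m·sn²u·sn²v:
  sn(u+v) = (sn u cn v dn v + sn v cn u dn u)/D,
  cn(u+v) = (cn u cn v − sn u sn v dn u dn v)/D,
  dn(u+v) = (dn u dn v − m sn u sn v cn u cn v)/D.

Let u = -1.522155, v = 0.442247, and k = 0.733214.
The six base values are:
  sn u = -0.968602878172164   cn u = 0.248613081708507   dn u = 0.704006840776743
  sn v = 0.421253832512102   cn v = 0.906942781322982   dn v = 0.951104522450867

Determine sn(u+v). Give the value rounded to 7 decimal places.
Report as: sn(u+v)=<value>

sn(u+v)=-0.8366692

m = k² = 0.537602769796
D = 1 − m·sn²u·sn²v = 0.9104963517111955
sn(u+v) = (sn u·cn v·dn v + sn v·cn u·dn u)/D = -0.7617842231425787/0.9104963517111955 = -0.8366691659015154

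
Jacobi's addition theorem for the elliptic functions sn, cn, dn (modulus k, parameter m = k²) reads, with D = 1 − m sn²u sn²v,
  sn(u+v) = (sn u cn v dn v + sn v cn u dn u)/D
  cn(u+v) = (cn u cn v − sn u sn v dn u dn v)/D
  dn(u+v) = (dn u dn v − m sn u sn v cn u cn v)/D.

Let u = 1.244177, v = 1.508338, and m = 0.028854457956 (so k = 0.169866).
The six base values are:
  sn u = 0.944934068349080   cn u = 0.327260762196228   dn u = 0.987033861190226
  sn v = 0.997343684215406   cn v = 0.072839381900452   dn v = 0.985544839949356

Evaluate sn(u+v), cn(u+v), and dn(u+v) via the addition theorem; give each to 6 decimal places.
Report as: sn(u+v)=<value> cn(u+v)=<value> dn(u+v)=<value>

m = k² = 0.028854457956
D = 1 − m·sn²u·sn²v = 0.9743725368169556
sn(u+v) = (sn u·cn v·dn v + sn v·cn u·dn u)/D = 0.3899929051079763/0.9743725368169556 = 0.4002503050650327
cn(u+v) = (cn u·cn v − sn u·sn v·dn u·dn v)/D = -0.8929206988689143/0.9743725368169556 = -0.9164058562096536
dn(u+v) = (dn u·dn v − m·sn u·sn v·cn u·cn v)/D = 0.9721179131810991/0.9743725368169556 = 0.997686076371547

sn(u+v)=0.400250 cn(u+v)=-0.916406 dn(u+v)=0.997686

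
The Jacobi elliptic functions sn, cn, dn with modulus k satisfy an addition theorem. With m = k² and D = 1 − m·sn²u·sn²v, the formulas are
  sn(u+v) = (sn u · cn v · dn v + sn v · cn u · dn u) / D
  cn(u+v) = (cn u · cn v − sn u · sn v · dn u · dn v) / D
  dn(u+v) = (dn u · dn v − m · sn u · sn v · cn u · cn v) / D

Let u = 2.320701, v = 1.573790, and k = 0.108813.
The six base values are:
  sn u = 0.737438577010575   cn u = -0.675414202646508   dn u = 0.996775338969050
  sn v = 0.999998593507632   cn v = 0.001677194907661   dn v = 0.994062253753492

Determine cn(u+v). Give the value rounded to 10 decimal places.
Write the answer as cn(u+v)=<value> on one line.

cn(u+v)=-0.7365704655

m = k² = 0.011840268969
D = 1 − m·sn²u·sn²v = 0.9935610944894458
cn(u+v) = (cn u·cn v − sn u·sn v·dn u·dn v)/D = -0.7318277578666936/0.9935610944894458 = -0.7365704654958865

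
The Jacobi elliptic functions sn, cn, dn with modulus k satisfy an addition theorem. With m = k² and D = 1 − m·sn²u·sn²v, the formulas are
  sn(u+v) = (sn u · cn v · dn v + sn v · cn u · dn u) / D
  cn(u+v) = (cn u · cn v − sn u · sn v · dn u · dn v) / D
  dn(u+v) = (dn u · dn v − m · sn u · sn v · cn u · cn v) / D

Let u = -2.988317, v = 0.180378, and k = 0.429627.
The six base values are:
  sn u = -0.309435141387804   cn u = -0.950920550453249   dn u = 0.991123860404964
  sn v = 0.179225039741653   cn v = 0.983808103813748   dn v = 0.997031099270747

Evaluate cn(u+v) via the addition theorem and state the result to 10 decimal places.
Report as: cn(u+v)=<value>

cn(u+v)=-0.8812205350

m = k² = 0.184579359129
D = 1 − m·sn²u·sn²v = 0.9994322988536477
cn(u+v) = (cn u·cn v − sn u·sn v·dn u·dn v)/D = -0.8807202651132771/0.9994322988536477 = -0.8812205350211978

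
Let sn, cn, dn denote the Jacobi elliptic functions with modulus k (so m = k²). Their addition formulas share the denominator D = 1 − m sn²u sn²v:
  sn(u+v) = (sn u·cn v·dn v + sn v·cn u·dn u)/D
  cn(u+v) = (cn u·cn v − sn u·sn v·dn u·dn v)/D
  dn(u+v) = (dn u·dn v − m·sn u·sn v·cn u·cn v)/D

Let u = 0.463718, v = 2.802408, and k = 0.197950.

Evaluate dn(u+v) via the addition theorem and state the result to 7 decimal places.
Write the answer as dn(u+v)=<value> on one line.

dn(u+v)=0.9998308

sn u = 0.446718762350653, cn u = 0.8946744365208502, dn u = 0.9960825731477699
sn v = 0.3619265619761892, cn v = -0.9322066100045074, dn v = 0.9974303126264966
m = k² = 0.0391842025
D = 1 − m·sn²u·sn²v = 0.9989757161771603
dn(u+v) = (dn u·dn v − m·sn u·sn v·cn u·cn v)/D = 0.9988067097410696/0.9989757161771603 = 0.9998308202758548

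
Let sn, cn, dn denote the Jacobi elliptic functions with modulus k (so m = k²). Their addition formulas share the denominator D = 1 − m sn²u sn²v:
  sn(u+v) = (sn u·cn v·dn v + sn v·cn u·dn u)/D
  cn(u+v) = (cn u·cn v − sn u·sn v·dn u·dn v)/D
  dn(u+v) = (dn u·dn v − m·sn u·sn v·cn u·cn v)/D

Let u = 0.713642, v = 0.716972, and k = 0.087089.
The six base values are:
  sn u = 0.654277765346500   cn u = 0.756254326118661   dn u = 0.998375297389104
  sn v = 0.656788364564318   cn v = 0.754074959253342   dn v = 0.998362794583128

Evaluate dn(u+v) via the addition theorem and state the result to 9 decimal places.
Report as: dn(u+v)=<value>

dn(u+v)=0.996277453

m = k² = 0.007584493921
D = 1 − m·sn²u·sn²v = 0.998599439635648
dn(u+v) = (dn u·dn v − m·sn u·sn v·cn u·cn v)/D = 0.9948821062454425/0.998599439635648 = 0.996277452957953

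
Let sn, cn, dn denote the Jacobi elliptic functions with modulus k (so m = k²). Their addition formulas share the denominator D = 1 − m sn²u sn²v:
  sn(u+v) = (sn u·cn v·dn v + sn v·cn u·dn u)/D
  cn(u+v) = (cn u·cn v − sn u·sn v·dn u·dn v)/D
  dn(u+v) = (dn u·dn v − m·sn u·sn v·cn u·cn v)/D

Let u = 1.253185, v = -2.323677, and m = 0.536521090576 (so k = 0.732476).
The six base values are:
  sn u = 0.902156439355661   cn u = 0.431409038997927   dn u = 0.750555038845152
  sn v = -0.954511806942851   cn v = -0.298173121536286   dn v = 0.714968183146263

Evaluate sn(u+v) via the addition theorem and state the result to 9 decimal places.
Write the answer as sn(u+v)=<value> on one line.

m = k² = 0.536521090576
D = 1 − m·sn²u·sn²v = 0.6021557230662138
sn(u+v) = (sn u·cn v·dn v + sn v·cn u·dn u)/D = -0.5013929071664823/0.6021557230662138 = -0.8326631931908892

sn(u+v)=-0.832663193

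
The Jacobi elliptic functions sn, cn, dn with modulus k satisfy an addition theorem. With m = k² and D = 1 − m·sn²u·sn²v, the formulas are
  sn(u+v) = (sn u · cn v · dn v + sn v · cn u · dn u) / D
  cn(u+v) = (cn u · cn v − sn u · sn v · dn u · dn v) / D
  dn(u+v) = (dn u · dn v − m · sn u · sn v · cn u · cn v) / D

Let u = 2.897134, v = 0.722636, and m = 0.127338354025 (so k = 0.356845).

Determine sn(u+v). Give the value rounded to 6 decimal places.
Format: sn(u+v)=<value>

sn u = 0.3442417564438628, cn u = -0.9388810431148582, dn u = 0.9924263706223871
sn v = 0.6559476046066799, cn v = 0.7548064255229673, dn v = 0.9722193555582625
m = k² = 0.127338354025
D = 1 − m·sn²u·sn²v = 0.9935073105496753
sn(u+v) = (sn u·cn v·dn v + sn v·cn u·dn u)/D = -0.3585750190744721/0.9935073105496753 = -0.3609183498368867

sn(u+v)=-0.360918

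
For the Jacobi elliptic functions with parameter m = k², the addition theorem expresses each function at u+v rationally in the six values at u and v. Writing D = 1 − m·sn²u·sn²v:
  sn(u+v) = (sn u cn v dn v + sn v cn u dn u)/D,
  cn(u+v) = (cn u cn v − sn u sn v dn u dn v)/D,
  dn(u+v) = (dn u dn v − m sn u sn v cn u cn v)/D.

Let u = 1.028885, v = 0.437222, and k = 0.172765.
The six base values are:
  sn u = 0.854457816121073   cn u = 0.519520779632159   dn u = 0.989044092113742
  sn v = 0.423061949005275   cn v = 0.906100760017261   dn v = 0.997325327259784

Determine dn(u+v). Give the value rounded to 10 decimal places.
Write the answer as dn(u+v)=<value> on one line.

m = k² = 0.029847745225
D = 1 − m·sn²u·sn²v = 0.9960996757404802
dn(u+v) = (dn u·dn v − m·sn u·sn v·cn u·cn v)/D = 0.9813196371587766/0.9960996757404802 = 0.9851620887530996

dn(u+v)=0.9851620888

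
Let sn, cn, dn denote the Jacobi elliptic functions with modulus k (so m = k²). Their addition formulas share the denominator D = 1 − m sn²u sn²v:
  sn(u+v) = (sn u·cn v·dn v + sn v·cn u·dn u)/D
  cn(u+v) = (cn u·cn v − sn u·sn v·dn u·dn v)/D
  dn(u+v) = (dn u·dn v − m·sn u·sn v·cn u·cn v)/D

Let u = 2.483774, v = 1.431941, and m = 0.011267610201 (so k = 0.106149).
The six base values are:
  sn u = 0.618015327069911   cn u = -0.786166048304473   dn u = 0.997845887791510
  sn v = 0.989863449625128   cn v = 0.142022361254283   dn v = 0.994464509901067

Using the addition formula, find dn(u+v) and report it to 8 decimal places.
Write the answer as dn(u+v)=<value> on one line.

m = k² = 0.011267610201
D = 1 − m·sn²u·sn²v = 0.9957832205870677
dn(u+v) = (dn u·dn v − m·sn u·sn v·cn u·cn v)/D = 0.9930919435610501/0.9957832205870677 = 0.9972973263955674

dn(u+v)=0.99729733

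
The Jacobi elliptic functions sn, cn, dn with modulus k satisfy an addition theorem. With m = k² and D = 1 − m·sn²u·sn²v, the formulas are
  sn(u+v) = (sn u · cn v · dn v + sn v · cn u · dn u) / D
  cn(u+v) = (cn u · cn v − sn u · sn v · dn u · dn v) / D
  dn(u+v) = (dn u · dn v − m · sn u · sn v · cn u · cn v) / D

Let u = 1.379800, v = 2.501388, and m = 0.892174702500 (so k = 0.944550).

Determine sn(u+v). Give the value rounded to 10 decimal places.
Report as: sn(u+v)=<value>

sn u = 0.8958679821805924, cn u = 0.4443203332098069, dn u = 0.5328779649698409
sn v = 0.9999079584598055, cn v = 0.01356740980231552, dn v = 0.3286175957085895
m = k² = 0.8921747025
D = 1 − m·sn²u·sn²v = 0.2840907305310229
sn(u+v) = (sn u·cn v·dn v + sn v·cn u·dn u)/D = 0.2407409404886542/0.2840907305310229 = 0.8474086431424944

sn(u+v)=0.8474086431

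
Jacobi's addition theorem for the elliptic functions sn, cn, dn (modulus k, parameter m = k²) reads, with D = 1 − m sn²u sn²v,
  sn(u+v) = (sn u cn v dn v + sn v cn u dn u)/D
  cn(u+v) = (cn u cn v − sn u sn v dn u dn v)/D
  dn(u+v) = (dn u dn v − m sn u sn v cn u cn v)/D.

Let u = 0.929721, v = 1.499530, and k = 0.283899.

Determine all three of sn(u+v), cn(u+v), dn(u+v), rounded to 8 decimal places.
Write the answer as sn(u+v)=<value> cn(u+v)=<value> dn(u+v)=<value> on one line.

sn(u+v)=0.69834006 cn(u+v)=-0.71576614 dn(u+v)=0.98014986

sn u = 0.7959991989045828, cn u = 0.605297674985839, dn u = 0.9741311582708493
sn v = 0.9949886417614312, cn v = 0.09998801311028389, dn v = 0.9592742835118555
m = k² = 0.080598642201
D = 1 − m·sn²u·sn²v = 0.9494420759558401
sn(u+v) = (sn u·cn v·dn v + sn v·cn u·dn u)/D = 0.6630334344948759/0.9494420759558401 = 0.6983400581097846
cn(u+v) = (cn u·cn v − sn u·sn v·dn u·dn v)/D = -0.6795784872531387/0.9494420759558401 = -0.7157661372537979
dn(u+v) = (dn u·dn v − m·sn u·sn v·cn u·cn v)/D = 0.930595517762729/0.9494420759558401 = 0.9801498599331218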